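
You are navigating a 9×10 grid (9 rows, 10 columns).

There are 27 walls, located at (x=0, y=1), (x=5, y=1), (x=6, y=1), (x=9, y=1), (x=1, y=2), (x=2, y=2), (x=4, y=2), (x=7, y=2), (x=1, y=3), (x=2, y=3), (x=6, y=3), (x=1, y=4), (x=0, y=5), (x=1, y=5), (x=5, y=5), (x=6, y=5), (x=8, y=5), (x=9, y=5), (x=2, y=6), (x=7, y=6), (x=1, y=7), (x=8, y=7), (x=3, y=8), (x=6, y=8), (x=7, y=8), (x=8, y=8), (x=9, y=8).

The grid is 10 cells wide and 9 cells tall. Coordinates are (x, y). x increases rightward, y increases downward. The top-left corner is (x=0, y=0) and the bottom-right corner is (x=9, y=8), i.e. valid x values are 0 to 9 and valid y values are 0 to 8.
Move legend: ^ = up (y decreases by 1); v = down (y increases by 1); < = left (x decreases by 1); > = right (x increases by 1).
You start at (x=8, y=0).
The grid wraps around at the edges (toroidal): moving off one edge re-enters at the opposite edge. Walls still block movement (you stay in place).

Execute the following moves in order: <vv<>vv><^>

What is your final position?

Answer: Final position: (x=9, y=2)

Derivation:
Start: (x=8, y=0)
  < (left): (x=8, y=0) -> (x=7, y=0)
  v (down): (x=7, y=0) -> (x=7, y=1)
  v (down): blocked, stay at (x=7, y=1)
  < (left): blocked, stay at (x=7, y=1)
  > (right): (x=7, y=1) -> (x=8, y=1)
  v (down): (x=8, y=1) -> (x=8, y=2)
  v (down): (x=8, y=2) -> (x=8, y=3)
  > (right): (x=8, y=3) -> (x=9, y=3)
  < (left): (x=9, y=3) -> (x=8, y=3)
  ^ (up): (x=8, y=3) -> (x=8, y=2)
  > (right): (x=8, y=2) -> (x=9, y=2)
Final: (x=9, y=2)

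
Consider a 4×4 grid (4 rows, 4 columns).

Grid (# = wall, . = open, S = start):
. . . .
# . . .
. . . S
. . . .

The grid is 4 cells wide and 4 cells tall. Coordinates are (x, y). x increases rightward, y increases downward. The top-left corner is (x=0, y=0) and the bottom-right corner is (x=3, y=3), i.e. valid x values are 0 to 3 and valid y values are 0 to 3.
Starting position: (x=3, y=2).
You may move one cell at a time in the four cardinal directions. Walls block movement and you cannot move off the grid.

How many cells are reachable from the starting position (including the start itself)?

BFS flood-fill from (x=3, y=2):
  Distance 0: (x=3, y=2)
  Distance 1: (x=3, y=1), (x=2, y=2), (x=3, y=3)
  Distance 2: (x=3, y=0), (x=2, y=1), (x=1, y=2), (x=2, y=3)
  Distance 3: (x=2, y=0), (x=1, y=1), (x=0, y=2), (x=1, y=3)
  Distance 4: (x=1, y=0), (x=0, y=3)
  Distance 5: (x=0, y=0)
Total reachable: 15 (grid has 15 open cells total)

Answer: Reachable cells: 15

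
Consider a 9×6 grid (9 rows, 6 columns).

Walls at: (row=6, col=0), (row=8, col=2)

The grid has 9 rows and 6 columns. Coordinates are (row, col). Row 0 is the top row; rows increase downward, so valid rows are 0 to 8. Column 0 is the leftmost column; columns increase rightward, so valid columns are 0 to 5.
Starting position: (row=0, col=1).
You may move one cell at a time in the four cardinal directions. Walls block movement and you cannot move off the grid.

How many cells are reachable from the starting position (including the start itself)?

Answer: Reachable cells: 52

Derivation:
BFS flood-fill from (row=0, col=1):
  Distance 0: (row=0, col=1)
  Distance 1: (row=0, col=0), (row=0, col=2), (row=1, col=1)
  Distance 2: (row=0, col=3), (row=1, col=0), (row=1, col=2), (row=2, col=1)
  Distance 3: (row=0, col=4), (row=1, col=3), (row=2, col=0), (row=2, col=2), (row=3, col=1)
  Distance 4: (row=0, col=5), (row=1, col=4), (row=2, col=3), (row=3, col=0), (row=3, col=2), (row=4, col=1)
  Distance 5: (row=1, col=5), (row=2, col=4), (row=3, col=3), (row=4, col=0), (row=4, col=2), (row=5, col=1)
  Distance 6: (row=2, col=5), (row=3, col=4), (row=4, col=3), (row=5, col=0), (row=5, col=2), (row=6, col=1)
  Distance 7: (row=3, col=5), (row=4, col=4), (row=5, col=3), (row=6, col=2), (row=7, col=1)
  Distance 8: (row=4, col=5), (row=5, col=4), (row=6, col=3), (row=7, col=0), (row=7, col=2), (row=8, col=1)
  Distance 9: (row=5, col=5), (row=6, col=4), (row=7, col=3), (row=8, col=0)
  Distance 10: (row=6, col=5), (row=7, col=4), (row=8, col=3)
  Distance 11: (row=7, col=5), (row=8, col=4)
  Distance 12: (row=8, col=5)
Total reachable: 52 (grid has 52 open cells total)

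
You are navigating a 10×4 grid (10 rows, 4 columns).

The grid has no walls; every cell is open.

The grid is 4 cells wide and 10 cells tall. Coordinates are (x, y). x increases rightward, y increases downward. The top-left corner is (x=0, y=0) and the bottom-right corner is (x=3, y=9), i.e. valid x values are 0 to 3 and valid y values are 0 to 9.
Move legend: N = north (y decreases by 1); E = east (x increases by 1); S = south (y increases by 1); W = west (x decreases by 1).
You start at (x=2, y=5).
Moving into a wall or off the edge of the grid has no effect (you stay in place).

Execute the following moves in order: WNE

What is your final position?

Answer: Final position: (x=2, y=4)

Derivation:
Start: (x=2, y=5)
  W (west): (x=2, y=5) -> (x=1, y=5)
  N (north): (x=1, y=5) -> (x=1, y=4)
  E (east): (x=1, y=4) -> (x=2, y=4)
Final: (x=2, y=4)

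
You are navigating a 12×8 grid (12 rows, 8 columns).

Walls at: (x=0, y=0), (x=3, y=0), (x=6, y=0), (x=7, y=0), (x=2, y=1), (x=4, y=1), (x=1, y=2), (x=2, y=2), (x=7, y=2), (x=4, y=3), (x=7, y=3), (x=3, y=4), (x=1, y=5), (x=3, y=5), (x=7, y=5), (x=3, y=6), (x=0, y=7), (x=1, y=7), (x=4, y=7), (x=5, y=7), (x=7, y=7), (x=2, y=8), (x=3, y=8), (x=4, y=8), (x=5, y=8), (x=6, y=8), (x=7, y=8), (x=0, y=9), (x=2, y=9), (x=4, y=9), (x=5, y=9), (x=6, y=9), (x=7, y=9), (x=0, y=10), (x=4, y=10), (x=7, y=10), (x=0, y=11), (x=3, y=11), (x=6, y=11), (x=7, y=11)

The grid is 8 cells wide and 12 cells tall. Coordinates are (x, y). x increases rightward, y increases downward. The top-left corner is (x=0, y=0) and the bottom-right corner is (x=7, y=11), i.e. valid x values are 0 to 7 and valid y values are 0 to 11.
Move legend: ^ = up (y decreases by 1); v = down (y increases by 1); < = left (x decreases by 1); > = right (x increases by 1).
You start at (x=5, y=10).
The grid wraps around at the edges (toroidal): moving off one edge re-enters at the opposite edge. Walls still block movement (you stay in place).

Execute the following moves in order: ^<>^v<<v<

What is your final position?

Start: (x=5, y=10)
  ^ (up): blocked, stay at (x=5, y=10)
  < (left): blocked, stay at (x=5, y=10)
  > (right): (x=5, y=10) -> (x=6, y=10)
  ^ (up): blocked, stay at (x=6, y=10)
  v (down): blocked, stay at (x=6, y=10)
  < (left): (x=6, y=10) -> (x=5, y=10)
  < (left): blocked, stay at (x=5, y=10)
  v (down): (x=5, y=10) -> (x=5, y=11)
  < (left): (x=5, y=11) -> (x=4, y=11)
Final: (x=4, y=11)

Answer: Final position: (x=4, y=11)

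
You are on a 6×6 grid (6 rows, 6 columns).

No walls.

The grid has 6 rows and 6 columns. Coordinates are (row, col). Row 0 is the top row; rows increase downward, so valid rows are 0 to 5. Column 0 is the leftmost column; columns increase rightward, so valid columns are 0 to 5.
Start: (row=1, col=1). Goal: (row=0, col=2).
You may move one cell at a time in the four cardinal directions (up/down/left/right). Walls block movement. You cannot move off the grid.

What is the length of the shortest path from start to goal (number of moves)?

BFS from (row=1, col=1) until reaching (row=0, col=2):
  Distance 0: (row=1, col=1)
  Distance 1: (row=0, col=1), (row=1, col=0), (row=1, col=2), (row=2, col=1)
  Distance 2: (row=0, col=0), (row=0, col=2), (row=1, col=3), (row=2, col=0), (row=2, col=2), (row=3, col=1)  <- goal reached here
One shortest path (2 moves): (row=1, col=1) -> (row=1, col=2) -> (row=0, col=2)

Answer: Shortest path length: 2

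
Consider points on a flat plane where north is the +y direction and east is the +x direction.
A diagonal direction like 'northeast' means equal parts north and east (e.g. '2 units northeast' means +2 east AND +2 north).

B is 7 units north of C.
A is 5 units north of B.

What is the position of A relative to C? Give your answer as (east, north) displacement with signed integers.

Place C at the origin (east=0, north=0).
  B is 7 units north of C: delta (east=+0, north=+7); B at (east=0, north=7).
  A is 5 units north of B: delta (east=+0, north=+5); A at (east=0, north=12).
Therefore A relative to C: (east=0, north=12).

Answer: A is at (east=0, north=12) relative to C.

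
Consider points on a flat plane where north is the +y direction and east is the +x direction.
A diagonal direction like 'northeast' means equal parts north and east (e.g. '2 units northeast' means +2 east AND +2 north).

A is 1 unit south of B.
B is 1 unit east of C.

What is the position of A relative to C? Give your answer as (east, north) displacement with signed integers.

Place C at the origin (east=0, north=0).
  B is 1 unit east of C: delta (east=+1, north=+0); B at (east=1, north=0).
  A is 1 unit south of B: delta (east=+0, north=-1); A at (east=1, north=-1).
Therefore A relative to C: (east=1, north=-1).

Answer: A is at (east=1, north=-1) relative to C.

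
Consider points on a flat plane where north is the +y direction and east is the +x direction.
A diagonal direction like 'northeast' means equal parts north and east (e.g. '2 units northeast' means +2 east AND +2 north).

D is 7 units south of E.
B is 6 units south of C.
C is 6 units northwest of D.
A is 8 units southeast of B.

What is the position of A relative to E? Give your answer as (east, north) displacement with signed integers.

Place E at the origin (east=0, north=0).
  D is 7 units south of E: delta (east=+0, north=-7); D at (east=0, north=-7).
  C is 6 units northwest of D: delta (east=-6, north=+6); C at (east=-6, north=-1).
  B is 6 units south of C: delta (east=+0, north=-6); B at (east=-6, north=-7).
  A is 8 units southeast of B: delta (east=+8, north=-8); A at (east=2, north=-15).
Therefore A relative to E: (east=2, north=-15).

Answer: A is at (east=2, north=-15) relative to E.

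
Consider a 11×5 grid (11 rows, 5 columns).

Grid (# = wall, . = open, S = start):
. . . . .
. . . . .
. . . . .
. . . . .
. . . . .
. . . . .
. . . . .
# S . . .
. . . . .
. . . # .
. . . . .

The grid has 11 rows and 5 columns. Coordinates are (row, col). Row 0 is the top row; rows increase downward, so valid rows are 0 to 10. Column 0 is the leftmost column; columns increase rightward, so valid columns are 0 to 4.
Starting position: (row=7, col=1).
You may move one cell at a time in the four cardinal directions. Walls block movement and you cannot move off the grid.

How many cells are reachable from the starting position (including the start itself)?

BFS flood-fill from (row=7, col=1):
  Distance 0: (row=7, col=1)
  Distance 1: (row=6, col=1), (row=7, col=2), (row=8, col=1)
  Distance 2: (row=5, col=1), (row=6, col=0), (row=6, col=2), (row=7, col=3), (row=8, col=0), (row=8, col=2), (row=9, col=1)
  Distance 3: (row=4, col=1), (row=5, col=0), (row=5, col=2), (row=6, col=3), (row=7, col=4), (row=8, col=3), (row=9, col=0), (row=9, col=2), (row=10, col=1)
  Distance 4: (row=3, col=1), (row=4, col=0), (row=4, col=2), (row=5, col=3), (row=6, col=4), (row=8, col=4), (row=10, col=0), (row=10, col=2)
  Distance 5: (row=2, col=1), (row=3, col=0), (row=3, col=2), (row=4, col=3), (row=5, col=4), (row=9, col=4), (row=10, col=3)
  Distance 6: (row=1, col=1), (row=2, col=0), (row=2, col=2), (row=3, col=3), (row=4, col=4), (row=10, col=4)
  Distance 7: (row=0, col=1), (row=1, col=0), (row=1, col=2), (row=2, col=3), (row=3, col=4)
  Distance 8: (row=0, col=0), (row=0, col=2), (row=1, col=3), (row=2, col=4)
  Distance 9: (row=0, col=3), (row=1, col=4)
  Distance 10: (row=0, col=4)
Total reachable: 53 (grid has 53 open cells total)

Answer: Reachable cells: 53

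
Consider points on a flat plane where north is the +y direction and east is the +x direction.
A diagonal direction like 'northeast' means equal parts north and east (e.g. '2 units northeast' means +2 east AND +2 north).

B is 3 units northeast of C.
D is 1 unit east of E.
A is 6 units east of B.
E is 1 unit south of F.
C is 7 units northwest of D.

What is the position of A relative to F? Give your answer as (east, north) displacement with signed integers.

Answer: A is at (east=3, north=9) relative to F.

Derivation:
Place F at the origin (east=0, north=0).
  E is 1 unit south of F: delta (east=+0, north=-1); E at (east=0, north=-1).
  D is 1 unit east of E: delta (east=+1, north=+0); D at (east=1, north=-1).
  C is 7 units northwest of D: delta (east=-7, north=+7); C at (east=-6, north=6).
  B is 3 units northeast of C: delta (east=+3, north=+3); B at (east=-3, north=9).
  A is 6 units east of B: delta (east=+6, north=+0); A at (east=3, north=9).
Therefore A relative to F: (east=3, north=9).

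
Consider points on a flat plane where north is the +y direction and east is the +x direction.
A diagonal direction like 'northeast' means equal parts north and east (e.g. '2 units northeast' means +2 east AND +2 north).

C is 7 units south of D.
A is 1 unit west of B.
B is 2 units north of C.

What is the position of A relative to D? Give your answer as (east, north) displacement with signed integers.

Answer: A is at (east=-1, north=-5) relative to D.

Derivation:
Place D at the origin (east=0, north=0).
  C is 7 units south of D: delta (east=+0, north=-7); C at (east=0, north=-7).
  B is 2 units north of C: delta (east=+0, north=+2); B at (east=0, north=-5).
  A is 1 unit west of B: delta (east=-1, north=+0); A at (east=-1, north=-5).
Therefore A relative to D: (east=-1, north=-5).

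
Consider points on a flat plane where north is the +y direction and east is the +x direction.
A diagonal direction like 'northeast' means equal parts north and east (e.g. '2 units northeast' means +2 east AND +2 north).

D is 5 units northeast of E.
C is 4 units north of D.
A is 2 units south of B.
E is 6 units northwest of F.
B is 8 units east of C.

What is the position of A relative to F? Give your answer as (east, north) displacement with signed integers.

Place F at the origin (east=0, north=0).
  E is 6 units northwest of F: delta (east=-6, north=+6); E at (east=-6, north=6).
  D is 5 units northeast of E: delta (east=+5, north=+5); D at (east=-1, north=11).
  C is 4 units north of D: delta (east=+0, north=+4); C at (east=-1, north=15).
  B is 8 units east of C: delta (east=+8, north=+0); B at (east=7, north=15).
  A is 2 units south of B: delta (east=+0, north=-2); A at (east=7, north=13).
Therefore A relative to F: (east=7, north=13).

Answer: A is at (east=7, north=13) relative to F.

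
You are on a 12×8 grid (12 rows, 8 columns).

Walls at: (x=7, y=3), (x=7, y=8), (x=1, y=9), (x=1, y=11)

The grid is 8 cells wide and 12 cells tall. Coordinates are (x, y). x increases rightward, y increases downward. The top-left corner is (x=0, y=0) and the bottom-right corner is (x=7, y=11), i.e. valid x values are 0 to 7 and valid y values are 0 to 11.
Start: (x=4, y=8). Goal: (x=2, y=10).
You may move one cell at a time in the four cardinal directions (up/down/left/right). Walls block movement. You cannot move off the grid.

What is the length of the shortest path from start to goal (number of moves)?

BFS from (x=4, y=8) until reaching (x=2, y=10):
  Distance 0: (x=4, y=8)
  Distance 1: (x=4, y=7), (x=3, y=8), (x=5, y=8), (x=4, y=9)
  Distance 2: (x=4, y=6), (x=3, y=7), (x=5, y=7), (x=2, y=8), (x=6, y=8), (x=3, y=9), (x=5, y=9), (x=4, y=10)
  Distance 3: (x=4, y=5), (x=3, y=6), (x=5, y=6), (x=2, y=7), (x=6, y=7), (x=1, y=8), (x=2, y=9), (x=6, y=9), (x=3, y=10), (x=5, y=10), (x=4, y=11)
  Distance 4: (x=4, y=4), (x=3, y=5), (x=5, y=5), (x=2, y=6), (x=6, y=6), (x=1, y=7), (x=7, y=7), (x=0, y=8), (x=7, y=9), (x=2, y=10), (x=6, y=10), (x=3, y=11), (x=5, y=11)  <- goal reached here
One shortest path (4 moves): (x=4, y=8) -> (x=3, y=8) -> (x=2, y=8) -> (x=2, y=9) -> (x=2, y=10)

Answer: Shortest path length: 4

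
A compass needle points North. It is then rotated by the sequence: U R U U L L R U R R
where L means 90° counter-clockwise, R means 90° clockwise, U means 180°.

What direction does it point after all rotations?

Answer: Final heading: South

Derivation:
Start: North
  U (U-turn (180°)) -> South
  R (right (90° clockwise)) -> West
  U (U-turn (180°)) -> East
  U (U-turn (180°)) -> West
  L (left (90° counter-clockwise)) -> South
  L (left (90° counter-clockwise)) -> East
  R (right (90° clockwise)) -> South
  U (U-turn (180°)) -> North
  R (right (90° clockwise)) -> East
  R (right (90° clockwise)) -> South
Final: South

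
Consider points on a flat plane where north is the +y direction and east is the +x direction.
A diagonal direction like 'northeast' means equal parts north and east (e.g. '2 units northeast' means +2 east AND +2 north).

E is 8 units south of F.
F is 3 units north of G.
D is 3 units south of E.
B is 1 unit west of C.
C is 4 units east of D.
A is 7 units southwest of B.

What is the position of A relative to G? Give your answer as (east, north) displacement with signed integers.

Place G at the origin (east=0, north=0).
  F is 3 units north of G: delta (east=+0, north=+3); F at (east=0, north=3).
  E is 8 units south of F: delta (east=+0, north=-8); E at (east=0, north=-5).
  D is 3 units south of E: delta (east=+0, north=-3); D at (east=0, north=-8).
  C is 4 units east of D: delta (east=+4, north=+0); C at (east=4, north=-8).
  B is 1 unit west of C: delta (east=-1, north=+0); B at (east=3, north=-8).
  A is 7 units southwest of B: delta (east=-7, north=-7); A at (east=-4, north=-15).
Therefore A relative to G: (east=-4, north=-15).

Answer: A is at (east=-4, north=-15) relative to G.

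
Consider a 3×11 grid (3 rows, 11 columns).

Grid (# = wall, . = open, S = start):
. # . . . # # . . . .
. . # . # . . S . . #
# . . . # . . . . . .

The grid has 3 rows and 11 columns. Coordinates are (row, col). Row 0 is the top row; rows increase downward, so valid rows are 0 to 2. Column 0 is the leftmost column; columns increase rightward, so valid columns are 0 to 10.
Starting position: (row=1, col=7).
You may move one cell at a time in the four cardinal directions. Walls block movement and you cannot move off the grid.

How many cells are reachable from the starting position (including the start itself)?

BFS flood-fill from (row=1, col=7):
  Distance 0: (row=1, col=7)
  Distance 1: (row=0, col=7), (row=1, col=6), (row=1, col=8), (row=2, col=7)
  Distance 2: (row=0, col=8), (row=1, col=5), (row=1, col=9), (row=2, col=6), (row=2, col=8)
  Distance 3: (row=0, col=9), (row=2, col=5), (row=2, col=9)
  Distance 4: (row=0, col=10), (row=2, col=10)
Total reachable: 15 (grid has 25 open cells total)

Answer: Reachable cells: 15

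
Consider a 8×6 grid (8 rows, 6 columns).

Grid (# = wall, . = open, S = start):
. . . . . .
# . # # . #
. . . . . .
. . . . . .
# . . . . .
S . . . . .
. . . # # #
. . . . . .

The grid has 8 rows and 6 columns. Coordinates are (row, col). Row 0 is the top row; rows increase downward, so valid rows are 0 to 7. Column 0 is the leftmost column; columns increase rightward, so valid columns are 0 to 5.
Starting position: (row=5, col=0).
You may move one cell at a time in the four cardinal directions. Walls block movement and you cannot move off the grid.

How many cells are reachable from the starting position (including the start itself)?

BFS flood-fill from (row=5, col=0):
  Distance 0: (row=5, col=0)
  Distance 1: (row=5, col=1), (row=6, col=0)
  Distance 2: (row=4, col=1), (row=5, col=2), (row=6, col=1), (row=7, col=0)
  Distance 3: (row=3, col=1), (row=4, col=2), (row=5, col=3), (row=6, col=2), (row=7, col=1)
  Distance 4: (row=2, col=1), (row=3, col=0), (row=3, col=2), (row=4, col=3), (row=5, col=4), (row=7, col=2)
  Distance 5: (row=1, col=1), (row=2, col=0), (row=2, col=2), (row=3, col=3), (row=4, col=4), (row=5, col=5), (row=7, col=3)
  Distance 6: (row=0, col=1), (row=2, col=3), (row=3, col=4), (row=4, col=5), (row=7, col=4)
  Distance 7: (row=0, col=0), (row=0, col=2), (row=2, col=4), (row=3, col=5), (row=7, col=5)
  Distance 8: (row=0, col=3), (row=1, col=4), (row=2, col=5)
  Distance 9: (row=0, col=4)
  Distance 10: (row=0, col=5)
Total reachable: 40 (grid has 40 open cells total)

Answer: Reachable cells: 40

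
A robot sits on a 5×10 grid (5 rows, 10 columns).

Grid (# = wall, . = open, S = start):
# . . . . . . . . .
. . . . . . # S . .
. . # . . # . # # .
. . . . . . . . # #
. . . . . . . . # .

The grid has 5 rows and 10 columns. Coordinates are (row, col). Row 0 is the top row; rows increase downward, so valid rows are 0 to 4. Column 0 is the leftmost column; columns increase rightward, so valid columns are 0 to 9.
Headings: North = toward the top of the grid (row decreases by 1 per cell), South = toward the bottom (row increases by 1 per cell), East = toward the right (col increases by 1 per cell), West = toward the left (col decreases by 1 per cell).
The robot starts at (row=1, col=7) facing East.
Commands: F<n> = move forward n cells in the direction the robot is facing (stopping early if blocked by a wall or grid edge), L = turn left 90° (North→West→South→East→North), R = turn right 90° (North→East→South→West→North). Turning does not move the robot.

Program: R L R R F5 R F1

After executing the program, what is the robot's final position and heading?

Start: (row=1, col=7), facing East
  R: turn right, now facing South
  L: turn left, now facing East
  R: turn right, now facing South
  R: turn right, now facing West
  F5: move forward 0/5 (blocked), now at (row=1, col=7)
  R: turn right, now facing North
  F1: move forward 1, now at (row=0, col=7)
Final: (row=0, col=7), facing North

Answer: Final position: (row=0, col=7), facing North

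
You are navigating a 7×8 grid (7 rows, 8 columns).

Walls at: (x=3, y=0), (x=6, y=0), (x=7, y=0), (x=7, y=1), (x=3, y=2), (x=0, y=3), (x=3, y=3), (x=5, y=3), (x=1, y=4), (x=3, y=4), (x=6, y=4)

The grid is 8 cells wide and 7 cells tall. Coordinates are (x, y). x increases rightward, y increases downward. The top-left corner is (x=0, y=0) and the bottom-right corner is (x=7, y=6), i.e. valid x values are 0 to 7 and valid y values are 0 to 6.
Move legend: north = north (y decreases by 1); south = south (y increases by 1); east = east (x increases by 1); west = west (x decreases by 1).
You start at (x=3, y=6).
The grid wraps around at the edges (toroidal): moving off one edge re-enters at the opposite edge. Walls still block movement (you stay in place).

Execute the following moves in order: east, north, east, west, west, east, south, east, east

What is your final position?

Start: (x=3, y=6)
  east (east): (x=3, y=6) -> (x=4, y=6)
  north (north): (x=4, y=6) -> (x=4, y=5)
  east (east): (x=4, y=5) -> (x=5, y=5)
  west (west): (x=5, y=5) -> (x=4, y=5)
  west (west): (x=4, y=5) -> (x=3, y=5)
  east (east): (x=3, y=5) -> (x=4, y=5)
  south (south): (x=4, y=5) -> (x=4, y=6)
  east (east): (x=4, y=6) -> (x=5, y=6)
  east (east): (x=5, y=6) -> (x=6, y=6)
Final: (x=6, y=6)

Answer: Final position: (x=6, y=6)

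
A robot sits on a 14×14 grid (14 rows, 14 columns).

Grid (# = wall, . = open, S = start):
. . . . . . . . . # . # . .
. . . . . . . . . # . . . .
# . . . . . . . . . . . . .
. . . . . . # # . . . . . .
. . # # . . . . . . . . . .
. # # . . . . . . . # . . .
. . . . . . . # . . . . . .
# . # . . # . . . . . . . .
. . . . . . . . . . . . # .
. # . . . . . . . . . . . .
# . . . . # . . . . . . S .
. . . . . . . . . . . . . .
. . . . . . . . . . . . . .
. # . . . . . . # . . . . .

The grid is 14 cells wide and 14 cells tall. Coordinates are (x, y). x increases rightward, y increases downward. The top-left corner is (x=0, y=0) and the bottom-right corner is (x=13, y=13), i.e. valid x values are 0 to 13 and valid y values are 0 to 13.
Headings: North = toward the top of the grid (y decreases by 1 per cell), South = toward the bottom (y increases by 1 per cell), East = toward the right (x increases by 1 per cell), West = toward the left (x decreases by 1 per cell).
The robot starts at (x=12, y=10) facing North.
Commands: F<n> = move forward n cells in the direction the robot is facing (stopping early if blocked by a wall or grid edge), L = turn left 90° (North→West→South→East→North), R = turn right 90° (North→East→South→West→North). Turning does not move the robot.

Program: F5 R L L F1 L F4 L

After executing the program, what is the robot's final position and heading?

Answer: Final position: (x=11, y=13), facing East

Derivation:
Start: (x=12, y=10), facing North
  F5: move forward 1/5 (blocked), now at (x=12, y=9)
  R: turn right, now facing East
  L: turn left, now facing North
  L: turn left, now facing West
  F1: move forward 1, now at (x=11, y=9)
  L: turn left, now facing South
  F4: move forward 4, now at (x=11, y=13)
  L: turn left, now facing East
Final: (x=11, y=13), facing East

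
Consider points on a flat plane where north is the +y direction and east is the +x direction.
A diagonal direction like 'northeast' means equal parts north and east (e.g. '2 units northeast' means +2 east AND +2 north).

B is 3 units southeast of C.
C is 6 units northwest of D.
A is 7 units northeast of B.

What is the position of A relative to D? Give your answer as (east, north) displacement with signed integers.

Place D at the origin (east=0, north=0).
  C is 6 units northwest of D: delta (east=-6, north=+6); C at (east=-6, north=6).
  B is 3 units southeast of C: delta (east=+3, north=-3); B at (east=-3, north=3).
  A is 7 units northeast of B: delta (east=+7, north=+7); A at (east=4, north=10).
Therefore A relative to D: (east=4, north=10).

Answer: A is at (east=4, north=10) relative to D.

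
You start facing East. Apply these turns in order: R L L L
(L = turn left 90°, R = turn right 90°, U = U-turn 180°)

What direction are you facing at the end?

Start: East
  R (right (90° clockwise)) -> South
  L (left (90° counter-clockwise)) -> East
  L (left (90° counter-clockwise)) -> North
  L (left (90° counter-clockwise)) -> West
Final: West

Answer: Final heading: West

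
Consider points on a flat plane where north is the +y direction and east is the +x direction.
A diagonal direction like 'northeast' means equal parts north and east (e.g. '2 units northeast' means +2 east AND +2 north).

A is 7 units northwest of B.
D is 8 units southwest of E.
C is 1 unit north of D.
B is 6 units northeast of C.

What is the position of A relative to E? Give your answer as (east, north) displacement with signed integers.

Answer: A is at (east=-9, north=6) relative to E.

Derivation:
Place E at the origin (east=0, north=0).
  D is 8 units southwest of E: delta (east=-8, north=-8); D at (east=-8, north=-8).
  C is 1 unit north of D: delta (east=+0, north=+1); C at (east=-8, north=-7).
  B is 6 units northeast of C: delta (east=+6, north=+6); B at (east=-2, north=-1).
  A is 7 units northwest of B: delta (east=-7, north=+7); A at (east=-9, north=6).
Therefore A relative to E: (east=-9, north=6).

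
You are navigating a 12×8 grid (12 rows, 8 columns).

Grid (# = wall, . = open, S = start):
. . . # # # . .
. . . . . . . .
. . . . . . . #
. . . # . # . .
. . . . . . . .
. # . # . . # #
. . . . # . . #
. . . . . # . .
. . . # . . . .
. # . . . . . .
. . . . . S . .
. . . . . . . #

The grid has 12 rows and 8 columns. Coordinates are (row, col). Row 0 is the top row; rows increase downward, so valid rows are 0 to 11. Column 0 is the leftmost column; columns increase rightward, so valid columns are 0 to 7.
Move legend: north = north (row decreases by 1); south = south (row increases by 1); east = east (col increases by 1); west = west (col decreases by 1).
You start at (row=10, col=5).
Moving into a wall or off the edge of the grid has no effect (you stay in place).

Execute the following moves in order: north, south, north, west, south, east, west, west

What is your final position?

Answer: Final position: (row=10, col=3)

Derivation:
Start: (row=10, col=5)
  north (north): (row=10, col=5) -> (row=9, col=5)
  south (south): (row=9, col=5) -> (row=10, col=5)
  north (north): (row=10, col=5) -> (row=9, col=5)
  west (west): (row=9, col=5) -> (row=9, col=4)
  south (south): (row=9, col=4) -> (row=10, col=4)
  east (east): (row=10, col=4) -> (row=10, col=5)
  west (west): (row=10, col=5) -> (row=10, col=4)
  west (west): (row=10, col=4) -> (row=10, col=3)
Final: (row=10, col=3)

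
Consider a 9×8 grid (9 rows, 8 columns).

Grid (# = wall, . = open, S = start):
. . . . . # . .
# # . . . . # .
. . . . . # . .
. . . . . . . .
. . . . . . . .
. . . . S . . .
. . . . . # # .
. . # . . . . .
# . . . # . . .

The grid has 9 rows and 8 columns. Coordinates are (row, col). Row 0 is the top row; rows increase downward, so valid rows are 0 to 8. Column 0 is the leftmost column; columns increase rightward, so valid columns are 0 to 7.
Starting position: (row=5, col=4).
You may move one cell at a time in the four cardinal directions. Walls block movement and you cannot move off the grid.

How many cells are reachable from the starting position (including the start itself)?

BFS flood-fill from (row=5, col=4):
  Distance 0: (row=5, col=4)
  Distance 1: (row=4, col=4), (row=5, col=3), (row=5, col=5), (row=6, col=4)
  Distance 2: (row=3, col=4), (row=4, col=3), (row=4, col=5), (row=5, col=2), (row=5, col=6), (row=6, col=3), (row=7, col=4)
  Distance 3: (row=2, col=4), (row=3, col=3), (row=3, col=5), (row=4, col=2), (row=4, col=6), (row=5, col=1), (row=5, col=7), (row=6, col=2), (row=7, col=3), (row=7, col=5)
  Distance 4: (row=1, col=4), (row=2, col=3), (row=3, col=2), (row=3, col=6), (row=4, col=1), (row=4, col=7), (row=5, col=0), (row=6, col=1), (row=6, col=7), (row=7, col=6), (row=8, col=3), (row=8, col=5)
  Distance 5: (row=0, col=4), (row=1, col=3), (row=1, col=5), (row=2, col=2), (row=2, col=6), (row=3, col=1), (row=3, col=7), (row=4, col=0), (row=6, col=0), (row=7, col=1), (row=7, col=7), (row=8, col=2), (row=8, col=6)
  Distance 6: (row=0, col=3), (row=1, col=2), (row=2, col=1), (row=2, col=7), (row=3, col=0), (row=7, col=0), (row=8, col=1), (row=8, col=7)
  Distance 7: (row=0, col=2), (row=1, col=7), (row=2, col=0)
  Distance 8: (row=0, col=1), (row=0, col=7)
  Distance 9: (row=0, col=0), (row=0, col=6)
Total reachable: 62 (grid has 62 open cells total)

Answer: Reachable cells: 62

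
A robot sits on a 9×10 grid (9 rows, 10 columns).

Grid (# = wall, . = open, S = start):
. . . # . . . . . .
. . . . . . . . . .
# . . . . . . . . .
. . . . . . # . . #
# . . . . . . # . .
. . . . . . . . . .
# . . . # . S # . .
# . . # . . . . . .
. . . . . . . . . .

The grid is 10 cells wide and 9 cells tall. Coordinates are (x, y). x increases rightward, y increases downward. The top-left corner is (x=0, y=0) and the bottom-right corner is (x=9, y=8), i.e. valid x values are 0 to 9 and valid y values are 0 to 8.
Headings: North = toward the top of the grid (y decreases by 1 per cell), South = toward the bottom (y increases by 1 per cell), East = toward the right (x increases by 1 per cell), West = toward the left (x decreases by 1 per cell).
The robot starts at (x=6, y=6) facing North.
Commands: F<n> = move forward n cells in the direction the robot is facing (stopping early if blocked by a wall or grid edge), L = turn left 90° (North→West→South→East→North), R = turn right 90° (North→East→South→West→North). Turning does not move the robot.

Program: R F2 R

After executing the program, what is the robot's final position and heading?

Answer: Final position: (x=6, y=6), facing South

Derivation:
Start: (x=6, y=6), facing North
  R: turn right, now facing East
  F2: move forward 0/2 (blocked), now at (x=6, y=6)
  R: turn right, now facing South
Final: (x=6, y=6), facing South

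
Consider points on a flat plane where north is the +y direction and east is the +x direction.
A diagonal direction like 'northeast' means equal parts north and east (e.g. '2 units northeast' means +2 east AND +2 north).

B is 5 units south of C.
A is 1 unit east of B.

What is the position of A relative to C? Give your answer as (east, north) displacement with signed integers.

Place C at the origin (east=0, north=0).
  B is 5 units south of C: delta (east=+0, north=-5); B at (east=0, north=-5).
  A is 1 unit east of B: delta (east=+1, north=+0); A at (east=1, north=-5).
Therefore A relative to C: (east=1, north=-5).

Answer: A is at (east=1, north=-5) relative to C.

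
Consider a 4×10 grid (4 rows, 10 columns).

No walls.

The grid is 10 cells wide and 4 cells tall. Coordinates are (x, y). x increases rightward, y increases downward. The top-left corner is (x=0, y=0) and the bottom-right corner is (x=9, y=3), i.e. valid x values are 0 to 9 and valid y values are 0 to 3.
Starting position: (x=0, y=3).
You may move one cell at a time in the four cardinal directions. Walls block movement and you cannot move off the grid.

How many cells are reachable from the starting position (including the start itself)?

BFS flood-fill from (x=0, y=3):
  Distance 0: (x=0, y=3)
  Distance 1: (x=0, y=2), (x=1, y=3)
  Distance 2: (x=0, y=1), (x=1, y=2), (x=2, y=3)
  Distance 3: (x=0, y=0), (x=1, y=1), (x=2, y=2), (x=3, y=3)
  Distance 4: (x=1, y=0), (x=2, y=1), (x=3, y=2), (x=4, y=3)
  Distance 5: (x=2, y=0), (x=3, y=1), (x=4, y=2), (x=5, y=3)
  Distance 6: (x=3, y=0), (x=4, y=1), (x=5, y=2), (x=6, y=3)
  Distance 7: (x=4, y=0), (x=5, y=1), (x=6, y=2), (x=7, y=3)
  Distance 8: (x=5, y=0), (x=6, y=1), (x=7, y=2), (x=8, y=3)
  Distance 9: (x=6, y=0), (x=7, y=1), (x=8, y=2), (x=9, y=3)
  Distance 10: (x=7, y=0), (x=8, y=1), (x=9, y=2)
  Distance 11: (x=8, y=0), (x=9, y=1)
  Distance 12: (x=9, y=0)
Total reachable: 40 (grid has 40 open cells total)

Answer: Reachable cells: 40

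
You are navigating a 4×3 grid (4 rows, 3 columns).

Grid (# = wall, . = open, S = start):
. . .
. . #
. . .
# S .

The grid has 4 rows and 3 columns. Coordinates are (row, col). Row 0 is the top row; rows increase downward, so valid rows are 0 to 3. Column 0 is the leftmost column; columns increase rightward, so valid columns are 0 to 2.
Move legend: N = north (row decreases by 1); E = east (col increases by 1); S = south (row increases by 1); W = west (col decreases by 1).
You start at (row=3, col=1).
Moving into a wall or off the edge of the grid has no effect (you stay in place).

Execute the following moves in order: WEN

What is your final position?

Answer: Final position: (row=2, col=2)

Derivation:
Start: (row=3, col=1)
  W (west): blocked, stay at (row=3, col=1)
  E (east): (row=3, col=1) -> (row=3, col=2)
  N (north): (row=3, col=2) -> (row=2, col=2)
Final: (row=2, col=2)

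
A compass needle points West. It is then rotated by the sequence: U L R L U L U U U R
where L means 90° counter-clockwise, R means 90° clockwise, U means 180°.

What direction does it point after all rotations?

Answer: Final heading: North

Derivation:
Start: West
  U (U-turn (180°)) -> East
  L (left (90° counter-clockwise)) -> North
  R (right (90° clockwise)) -> East
  L (left (90° counter-clockwise)) -> North
  U (U-turn (180°)) -> South
  L (left (90° counter-clockwise)) -> East
  U (U-turn (180°)) -> West
  U (U-turn (180°)) -> East
  U (U-turn (180°)) -> West
  R (right (90° clockwise)) -> North
Final: North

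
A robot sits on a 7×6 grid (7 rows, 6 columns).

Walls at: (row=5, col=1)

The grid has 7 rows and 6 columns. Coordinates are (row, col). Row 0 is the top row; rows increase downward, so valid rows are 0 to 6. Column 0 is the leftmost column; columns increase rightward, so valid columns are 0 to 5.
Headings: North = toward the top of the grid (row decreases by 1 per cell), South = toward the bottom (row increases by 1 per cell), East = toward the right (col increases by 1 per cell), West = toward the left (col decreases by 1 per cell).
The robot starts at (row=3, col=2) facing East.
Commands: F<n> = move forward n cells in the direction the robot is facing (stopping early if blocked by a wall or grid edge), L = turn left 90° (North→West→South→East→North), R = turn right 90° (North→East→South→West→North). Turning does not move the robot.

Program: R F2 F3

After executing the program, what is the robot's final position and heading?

Answer: Final position: (row=6, col=2), facing South

Derivation:
Start: (row=3, col=2), facing East
  R: turn right, now facing South
  F2: move forward 2, now at (row=5, col=2)
  F3: move forward 1/3 (blocked), now at (row=6, col=2)
Final: (row=6, col=2), facing South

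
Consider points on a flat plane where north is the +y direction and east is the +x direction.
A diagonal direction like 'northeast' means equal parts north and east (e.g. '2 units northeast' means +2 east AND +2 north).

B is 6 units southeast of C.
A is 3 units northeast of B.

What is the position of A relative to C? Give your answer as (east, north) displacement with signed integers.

Place C at the origin (east=0, north=0).
  B is 6 units southeast of C: delta (east=+6, north=-6); B at (east=6, north=-6).
  A is 3 units northeast of B: delta (east=+3, north=+3); A at (east=9, north=-3).
Therefore A relative to C: (east=9, north=-3).

Answer: A is at (east=9, north=-3) relative to C.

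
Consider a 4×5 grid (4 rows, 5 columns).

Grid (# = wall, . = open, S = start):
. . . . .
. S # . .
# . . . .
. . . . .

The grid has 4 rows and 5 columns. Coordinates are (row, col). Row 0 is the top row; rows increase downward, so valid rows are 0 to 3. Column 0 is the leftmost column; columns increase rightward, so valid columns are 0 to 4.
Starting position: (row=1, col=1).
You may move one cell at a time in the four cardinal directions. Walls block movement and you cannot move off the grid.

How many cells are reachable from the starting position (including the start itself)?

BFS flood-fill from (row=1, col=1):
  Distance 0: (row=1, col=1)
  Distance 1: (row=0, col=1), (row=1, col=0), (row=2, col=1)
  Distance 2: (row=0, col=0), (row=0, col=2), (row=2, col=2), (row=3, col=1)
  Distance 3: (row=0, col=3), (row=2, col=3), (row=3, col=0), (row=3, col=2)
  Distance 4: (row=0, col=4), (row=1, col=3), (row=2, col=4), (row=3, col=3)
  Distance 5: (row=1, col=4), (row=3, col=4)
Total reachable: 18 (grid has 18 open cells total)

Answer: Reachable cells: 18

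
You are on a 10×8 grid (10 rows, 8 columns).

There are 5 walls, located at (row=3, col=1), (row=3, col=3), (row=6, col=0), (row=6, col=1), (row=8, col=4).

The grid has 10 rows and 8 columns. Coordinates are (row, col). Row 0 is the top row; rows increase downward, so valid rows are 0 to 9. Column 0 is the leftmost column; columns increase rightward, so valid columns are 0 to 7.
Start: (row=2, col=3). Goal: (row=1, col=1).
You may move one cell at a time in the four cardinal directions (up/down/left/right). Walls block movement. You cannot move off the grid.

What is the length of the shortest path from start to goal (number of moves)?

BFS from (row=2, col=3) until reaching (row=1, col=1):
  Distance 0: (row=2, col=3)
  Distance 1: (row=1, col=3), (row=2, col=2), (row=2, col=4)
  Distance 2: (row=0, col=3), (row=1, col=2), (row=1, col=4), (row=2, col=1), (row=2, col=5), (row=3, col=2), (row=3, col=4)
  Distance 3: (row=0, col=2), (row=0, col=4), (row=1, col=1), (row=1, col=5), (row=2, col=0), (row=2, col=6), (row=3, col=5), (row=4, col=2), (row=4, col=4)  <- goal reached here
One shortest path (3 moves): (row=2, col=3) -> (row=2, col=2) -> (row=2, col=1) -> (row=1, col=1)

Answer: Shortest path length: 3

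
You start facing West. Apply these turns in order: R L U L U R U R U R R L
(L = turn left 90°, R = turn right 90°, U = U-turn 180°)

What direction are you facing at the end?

Start: West
  R (right (90° clockwise)) -> North
  L (left (90° counter-clockwise)) -> West
  U (U-turn (180°)) -> East
  L (left (90° counter-clockwise)) -> North
  U (U-turn (180°)) -> South
  R (right (90° clockwise)) -> West
  U (U-turn (180°)) -> East
  R (right (90° clockwise)) -> South
  U (U-turn (180°)) -> North
  R (right (90° clockwise)) -> East
  R (right (90° clockwise)) -> South
  L (left (90° counter-clockwise)) -> East
Final: East

Answer: Final heading: East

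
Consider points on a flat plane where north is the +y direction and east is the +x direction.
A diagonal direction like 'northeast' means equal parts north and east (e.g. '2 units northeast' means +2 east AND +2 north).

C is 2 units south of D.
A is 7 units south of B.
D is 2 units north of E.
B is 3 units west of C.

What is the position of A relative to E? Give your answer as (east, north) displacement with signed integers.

Place E at the origin (east=0, north=0).
  D is 2 units north of E: delta (east=+0, north=+2); D at (east=0, north=2).
  C is 2 units south of D: delta (east=+0, north=-2); C at (east=0, north=0).
  B is 3 units west of C: delta (east=-3, north=+0); B at (east=-3, north=0).
  A is 7 units south of B: delta (east=+0, north=-7); A at (east=-3, north=-7).
Therefore A relative to E: (east=-3, north=-7).

Answer: A is at (east=-3, north=-7) relative to E.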